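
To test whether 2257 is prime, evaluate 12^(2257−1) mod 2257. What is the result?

2230

12^1 ≡ 12 (mod 2257)
12^2 ≡ 12^2 = 144 ≡ 144 (mod 2257)
12^4 ≡ 144^2 = 20736 ≡ 423 (mod 2257)
12^8 ≡ 423^2 = 178929 ≡ 626 (mod 2257)
12^16 ≡ 626^2 = 391876 ≡ 1415 (mod 2257)
12^32 ≡ 1415^2 = 2002225 ≡ 266 (mod 2257)
12^64 ≡ 266^2 = 70756 ≡ 789 (mod 2257)
12^128 ≡ 789^2 = 622521 ≡ 1846 (mod 2257)
12^256 ≡ 1846^2 = 3407716 ≡ 1903 (mod 2257)
12^512 ≡ 1903^2 = 3621409 ≡ 1181 (mod 2257)
12^1024 ≡ 1181^2 = 1394761 ≡ 2192 (mod 2257)
12^2048 ≡ 2192^2 = 4804864 ≡ 1968 (mod 2257)
2256 = 2048 + 128 + 64 + 16 in binary powers of 2.
So 12^2256 ≡ 1968 · 1846 · 789 · 1415 ≡ 2230 (mod 2257).
Since 2230 ≠ 1, base 12 is a Fermat witness: 2257 is composite.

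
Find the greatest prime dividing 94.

94 = 2 · 47
47 is prime.
So 94 = 2 · 47; the largest prime factor is 47.

47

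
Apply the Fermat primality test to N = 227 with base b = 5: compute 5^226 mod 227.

1

5^1 ≡ 5 (mod 227)
5^2 ≡ 5^2 = 25 ≡ 25 (mod 227)
5^4 ≡ 25^2 = 625 ≡ 171 (mod 227)
5^8 ≡ 171^2 = 29241 ≡ 185 (mod 227)
5^16 ≡ 185^2 = 34225 ≡ 175 (mod 227)
5^32 ≡ 175^2 = 30625 ≡ 207 (mod 227)
5^64 ≡ 207^2 = 42849 ≡ 173 (mod 227)
5^128 ≡ 173^2 = 29929 ≡ 192 (mod 227)
226 = 128 + 64 + 32 + 2 in binary powers of 2.
So 5^226 ≡ 192 · 173 · 207 · 25 ≡ 1 (mod 227).
Since the result is 1, base 5 gives no evidence that 227 is composite.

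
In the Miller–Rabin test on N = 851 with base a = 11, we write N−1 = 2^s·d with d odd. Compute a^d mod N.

582

851 − 1 = 850 = 2^1 · 425, so d = 425.
11^1 ≡ 11 (mod 851)
11^2 ≡ 11^2 = 121 ≡ 121 (mod 851)
11^4 ≡ 121^2 = 14641 ≡ 174 (mod 851)
11^8 ≡ 174^2 = 30276 ≡ 491 (mod 851)
11^16 ≡ 491^2 = 241081 ≡ 248 (mod 851)
11^32 ≡ 248^2 = 61504 ≡ 232 (mod 851)
11^64 ≡ 232^2 = 53824 ≡ 211 (mod 851)
11^128 ≡ 211^2 = 44521 ≡ 269 (mod 851)
11^256 ≡ 269^2 = 72361 ≡ 26 (mod 851)
425 = 256 + 128 + 32 + 8 + 1 in binary powers of 2.
So 11^425 ≡ 26 · 269 · 232 · 491 · 11 ≡ 582 (mod 851).
Squaring chain: 582; never reaches −1, so base 11 is a Miller–Rabin witness that 851 is composite.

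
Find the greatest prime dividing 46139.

46139 = 29 · 1591
1591 = 37 · 43
43 is prime.
So 46139 = 29 · 37 · 43; the largest prime factor is 43.

43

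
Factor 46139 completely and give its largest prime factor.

43

46139 = 29 · 1591
1591 = 37 · 43
43 is prime.
So 46139 = 29 · 37 · 43; the largest prime factor is 43.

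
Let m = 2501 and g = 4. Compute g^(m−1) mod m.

4^1 ≡ 4 (mod 2501)
4^2 ≡ 4^2 = 16 ≡ 16 (mod 2501)
4^4 ≡ 16^2 = 256 ≡ 256 (mod 2501)
4^8 ≡ 256^2 = 65536 ≡ 510 (mod 2501)
4^16 ≡ 510^2 = 260100 ≡ 2497 (mod 2501)
4^32 ≡ 2497^2 = 6235009 ≡ 16 (mod 2501)
4^64 ≡ 16^2 = 256 ≡ 256 (mod 2501)
4^128 ≡ 256^2 = 65536 ≡ 510 (mod 2501)
4^256 ≡ 510^2 = 260100 ≡ 2497 (mod 2501)
4^512 ≡ 2497^2 = 6235009 ≡ 16 (mod 2501)
4^1024 ≡ 16^2 = 256 ≡ 256 (mod 2501)
4^2048 ≡ 256^2 = 65536 ≡ 510 (mod 2501)
2500 = 2048 + 256 + 128 + 64 + 4 in binary powers of 2.
So 4^2500 ≡ 510 · 2497 · 510 · 256 · 256 ≡ 657 (mod 2501).
Since 657 ≠ 1, base 4 is a Fermat witness: 2501 is composite.

657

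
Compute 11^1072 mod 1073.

248

11^1 ≡ 11 (mod 1073)
11^2 ≡ 11^2 = 121 ≡ 121 (mod 1073)
11^4 ≡ 121^2 = 14641 ≡ 692 (mod 1073)
11^8 ≡ 692^2 = 478864 ≡ 306 (mod 1073)
11^16 ≡ 306^2 = 93636 ≡ 285 (mod 1073)
11^32 ≡ 285^2 = 81225 ≡ 750 (mod 1073)
11^64 ≡ 750^2 = 562500 ≡ 248 (mod 1073)
11^128 ≡ 248^2 = 61504 ≡ 343 (mod 1073)
11^256 ≡ 343^2 = 117649 ≡ 692 (mod 1073)
11^512 ≡ 692^2 = 478864 ≡ 306 (mod 1073)
11^1024 ≡ 306^2 = 93636 ≡ 285 (mod 1073)
1072 = 1024 + 32 + 16 in binary powers of 2.
So 11^1072 ≡ 285 · 750 · 285 ≡ 248 (mod 1073).
Since 248 ≠ 1, base 11 is a Fermat witness: 1073 is composite.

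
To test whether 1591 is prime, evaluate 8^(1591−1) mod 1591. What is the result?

8^1 ≡ 8 (mod 1591)
8^2 ≡ 8^2 = 64 ≡ 64 (mod 1591)
8^4 ≡ 64^2 = 4096 ≡ 914 (mod 1591)
8^8 ≡ 914^2 = 835396 ≡ 121 (mod 1591)
8^16 ≡ 121^2 = 14641 ≡ 322 (mod 1591)
8^32 ≡ 322^2 = 103684 ≡ 269 (mod 1591)
8^64 ≡ 269^2 = 72361 ≡ 766 (mod 1591)
8^128 ≡ 766^2 = 586756 ≡ 1268 (mod 1591)
8^256 ≡ 1268^2 = 1607824 ≡ 914 (mod 1591)
8^512 ≡ 914^2 = 835396 ≡ 121 (mod 1591)
8^1024 ≡ 121^2 = 14641 ≡ 322 (mod 1591)
1590 = 1024 + 512 + 32 + 16 + 4 + 2 in binary powers of 2.
So 8^1590 ≡ 322 · 121 · 269 · 322 · 914 · 64 ≡ 1368 (mod 1591).
Since 1368 ≠ 1, base 8 is a Fermat witness: 1591 is composite.

1368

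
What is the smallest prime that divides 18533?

43

18533 is odd.
Digit sum 20, not divisible by 3.
Ends in 3: not divisible by 5.
7: 18533 = 7·2647 + 4
11: 18533 = 11·1684 + 9
13: 18533 = 13·1425 + 8
17: 18533 = 17·1090 + 3
19: 18533 = 19·975 + 8
23: 18533 = 23·805 + 18
29: 18533 = 29·639 + 2
31: 18533 = 31·597 + 26
37: 18533 = 37·500 + 33
41: 18533 = 41·452 + 1
43: 18533 = 43·431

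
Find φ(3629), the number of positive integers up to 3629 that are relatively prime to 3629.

3420

Factor: 3629 = 19 · 191.
φ(3629) = (19−1) · (191−1) = 18 · 190 = 3420.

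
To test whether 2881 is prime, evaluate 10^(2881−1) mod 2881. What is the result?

1215

10^1 ≡ 10 (mod 2881)
10^2 ≡ 10^2 = 100 ≡ 100 (mod 2881)
10^4 ≡ 100^2 = 10000 ≡ 1357 (mod 2881)
10^8 ≡ 1357^2 = 1841449 ≡ 490 (mod 2881)
10^16 ≡ 490^2 = 240100 ≡ 977 (mod 2881)
10^32 ≡ 977^2 = 954529 ≡ 918 (mod 2881)
10^64 ≡ 918^2 = 842724 ≡ 1472 (mod 2881)
10^128 ≡ 1472^2 = 2166784 ≡ 272 (mod 2881)
10^256 ≡ 272^2 = 73984 ≡ 1959 (mod 2881)
10^512 ≡ 1959^2 = 3837681 ≡ 189 (mod 2881)
10^1024 ≡ 189^2 = 35721 ≡ 1149 (mod 2881)
10^2048 ≡ 1149^2 = 1320201 ≡ 703 (mod 2881)
2880 = 2048 + 512 + 256 + 64 in binary powers of 2.
So 10^2880 ≡ 703 · 189 · 1959 · 1472 ≡ 1215 (mod 2881).
Since 1215 ≠ 1, base 10 is a Fermat witness: 2881 is composite.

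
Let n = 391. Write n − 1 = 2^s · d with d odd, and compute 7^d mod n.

391 − 1 = 390 = 2^1 · 195, so d = 195.
7^1 ≡ 7 (mod 391)
7^2 ≡ 7^2 = 49 ≡ 49 (mod 391)
7^4 ≡ 49^2 = 2401 ≡ 55 (mod 391)
7^8 ≡ 55^2 = 3025 ≡ 288 (mod 391)
7^16 ≡ 288^2 = 82944 ≡ 52 (mod 391)
7^32 ≡ 52^2 = 2704 ≡ 358 (mod 391)
7^64 ≡ 358^2 = 128164 ≡ 307 (mod 391)
7^128 ≡ 307^2 = 94249 ≡ 18 (mod 391)
195 = 128 + 64 + 2 + 1 in binary powers of 2.
So 7^195 ≡ 18 · 307 · 49 · 7 ≡ 241 (mod 391).
Squaring chain: 241; never reaches −1, so base 7 is a Miller–Rabin witness that 391 is composite.

241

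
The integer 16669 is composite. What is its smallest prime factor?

16669 is odd.
Digit sum 28, not divisible by 3.
Ends in 9: not divisible by 5.
7: 16669 = 7·2381 + 2
11: 16669 = 11·1515 + 4
13: 16669 = 13·1282 + 3
17: 16669 = 17·980 + 9
19: 16669 = 19·877 + 6
23: 16669 = 23·724 + 17
29: 16669 = 29·574 + 23
31: 16669 = 31·537 + 22
37: 16669 = 37·450 + 19
41: 16669 = 41·406 + 23
43: 16669 = 43·387 + 28
47: 16669 = 47·354 + 31
53: 16669 = 53·314 + 27
59: 16669 = 59·282 + 31
61: 16669 = 61·273 + 16
67: 16669 = 67·248 + 53
71: 16669 = 71·234 + 55
73: 16669 = 73·228 + 25
79: 16669 = 79·211

79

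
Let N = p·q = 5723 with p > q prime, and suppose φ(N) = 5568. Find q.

59

φ(n) = (p−1)(q−1) = n − (p+q) + 1, so p + q = 5723 − 5568 + 1 = 156.
p and q are the roots of t² − 156t + 5723 = 0.
Discriminant: 156² − 4·5723 = 24336 − 22892 = 1444; √1444 = 38.
q = (156 − 38)/2 = 59, p = (156 + 38)/2 = 97.
Check: 59 · 97 = 5723.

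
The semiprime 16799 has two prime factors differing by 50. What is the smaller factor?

107

Since p = q + 50, we have 16799 = q(q + 50), so q² + 50q − 16799 = 0.
Discriminant: 50² + 4·16799 = 2500 + 67196 = 69696; √69696 = 264.
q = (−50 + 264)/2 = 107, and p = q + 50 = 157.
Check: 107 · 157 = 16799.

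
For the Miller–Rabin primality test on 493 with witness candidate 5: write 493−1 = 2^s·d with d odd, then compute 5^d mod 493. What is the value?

419

493 − 1 = 492 = 2^2 · 123, so d = 123.
5^1 ≡ 5 (mod 493)
5^2 ≡ 5^2 = 25 ≡ 25 (mod 493)
5^4 ≡ 25^2 = 625 ≡ 132 (mod 493)
5^8 ≡ 132^2 = 17424 ≡ 169 (mod 493)
5^16 ≡ 169^2 = 28561 ≡ 460 (mod 493)
5^32 ≡ 460^2 = 211600 ≡ 103 (mod 493)
5^64 ≡ 103^2 = 10609 ≡ 256 (mod 493)
123 = 64 + 32 + 16 + 8 + 2 + 1 in binary powers of 2.
So 5^123 ≡ 256 · 103 · 460 · 169 · 25 · 5 ≡ 419 (mod 493).
Squaring chain: 419 → 53; never reaches −1, so base 5 is a Miller–Rabin witness that 493 is composite.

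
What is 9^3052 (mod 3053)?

1971

9^1 ≡ 9 (mod 3053)
9^2 ≡ 9^2 = 81 ≡ 81 (mod 3053)
9^4 ≡ 81^2 = 6561 ≡ 455 (mod 3053)
9^8 ≡ 455^2 = 207025 ≡ 2474 (mod 3053)
9^16 ≡ 2474^2 = 6120676 ≡ 2464 (mod 3053)
9^32 ≡ 2464^2 = 6071296 ≡ 1932 (mod 3053)
9^64 ≡ 1932^2 = 3732624 ≡ 1858 (mod 3053)
9^128 ≡ 1858^2 = 3452164 ≡ 2274 (mod 3053)
9^256 ≡ 2274^2 = 5171076 ≡ 2347 (mod 3053)
9^512 ≡ 2347^2 = 5508409 ≡ 797 (mod 3053)
9^1024 ≡ 797^2 = 635209 ≡ 185 (mod 3053)
9^2048 ≡ 185^2 = 34225 ≡ 642 (mod 3053)
3052 = 2048 + 512 + 256 + 128 + 64 + 32 + 8 + 4 in binary powers of 2.
So 9^3052 ≡ 642 · 797 · 2347 · 2274 · 1858 · 1932 · 2474 · 455 ≡ 1971 (mod 3053).
Since 1971 ≠ 1, base 9 is a Fermat witness: 3053 is composite.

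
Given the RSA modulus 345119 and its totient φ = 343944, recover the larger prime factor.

φ(n) = (p−1)(q−1) = n − (p+q) + 1, so p + q = 345119 − 343944 + 1 = 1176.
p and q are the roots of t² − 1176t + 345119 = 0.
Discriminant: 1176² − 4·345119 = 1382976 − 1380476 = 2500; √2500 = 50.
q = (1176 − 50)/2 = 563, p = (1176 + 50)/2 = 613.
Check: 563 · 613 = 345119.

613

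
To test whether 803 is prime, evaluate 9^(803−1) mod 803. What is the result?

9^1 ≡ 9 (mod 803)
9^2 ≡ 9^2 = 81 ≡ 81 (mod 803)
9^4 ≡ 81^2 = 6561 ≡ 137 (mod 803)
9^8 ≡ 137^2 = 18769 ≡ 300 (mod 803)
9^16 ≡ 300^2 = 90000 ≡ 64 (mod 803)
9^32 ≡ 64^2 = 4096 ≡ 81 (mod 803)
9^64 ≡ 81^2 = 6561 ≡ 137 (mod 803)
9^128 ≡ 137^2 = 18769 ≡ 300 (mod 803)
9^256 ≡ 300^2 = 90000 ≡ 64 (mod 803)
9^512 ≡ 64^2 = 4096 ≡ 81 (mod 803)
802 = 512 + 256 + 32 + 2 in binary powers of 2.
So 9^802 ≡ 81 · 64 · 81 · 81 ≡ 356 (mod 803).
Since 356 ≠ 1, base 9 is a Fermat witness: 803 is composite.

356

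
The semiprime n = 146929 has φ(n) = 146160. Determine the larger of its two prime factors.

φ(n) = (p−1)(q−1) = n − (p+q) + 1, so p + q = 146929 − 146160 + 1 = 770.
p and q are the roots of t² − 770t + 146929 = 0.
Discriminant: 770² − 4·146929 = 592900 − 587716 = 5184; √5184 = 72.
q = (770 − 72)/2 = 349, p = (770 + 72)/2 = 421.
Check: 349 · 421 = 146929.

421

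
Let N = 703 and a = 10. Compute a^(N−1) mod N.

1

10^1 ≡ 10 (mod 703)
10^2 ≡ 10^2 = 100 ≡ 100 (mod 703)
10^4 ≡ 100^2 = 10000 ≡ 158 (mod 703)
10^8 ≡ 158^2 = 24964 ≡ 359 (mod 703)
10^16 ≡ 359^2 = 128881 ≡ 232 (mod 703)
10^32 ≡ 232^2 = 53824 ≡ 396 (mod 703)
10^64 ≡ 396^2 = 156816 ≡ 47 (mod 703)
10^128 ≡ 47^2 = 2209 ≡ 100 (mod 703)
10^256 ≡ 100^2 = 10000 ≡ 158 (mod 703)
10^512 ≡ 158^2 = 24964 ≡ 359 (mod 703)
702 = 512 + 128 + 32 + 16 + 8 + 4 + 2 in binary powers of 2.
So 10^702 ≡ 359 · 100 · 396 · 232 · 359 · 158 · 100 ≡ 1 (mod 703).
Since the result is 1, base 10 gives no evidence that 703 is composite.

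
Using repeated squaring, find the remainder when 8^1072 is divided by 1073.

8^1 ≡ 8 (mod 1073)
8^2 ≡ 8^2 = 64 ≡ 64 (mod 1073)
8^4 ≡ 64^2 = 4096 ≡ 877 (mod 1073)
8^8 ≡ 877^2 = 769129 ≡ 861 (mod 1073)
8^16 ≡ 861^2 = 741321 ≡ 951 (mod 1073)
8^32 ≡ 951^2 = 904401 ≡ 935 (mod 1073)
8^64 ≡ 935^2 = 874225 ≡ 803 (mod 1073)
8^128 ≡ 803^2 = 644809 ≡ 1009 (mod 1073)
8^256 ≡ 1009^2 = 1018081 ≡ 877 (mod 1073)
8^512 ≡ 877^2 = 769129 ≡ 861 (mod 1073)
8^1024 ≡ 861^2 = 741321 ≡ 951 (mod 1073)
1072 = 1024 + 32 + 16 in binary powers of 2.
So 8^1072 ≡ 951 · 935 · 951 ≡ 803 (mod 1073).
Since 803 ≠ 1, base 8 is a Fermat witness: 1073 is composite.

803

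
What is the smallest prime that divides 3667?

19

3667 is odd.
Digit sum 22, not divisible by 3.
Ends in 7: not divisible by 5.
7: 3667 = 7·523 + 6
11: 3667 = 11·333 + 4
13: 3667 = 13·282 + 1
17: 3667 = 17·215 + 12
19: 3667 = 19·193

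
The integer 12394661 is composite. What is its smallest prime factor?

12394661 is odd.
Digit sum 32, not divisible by 3.
Ends in 1: not divisible by 5.
7: 12394661 = 7·1770665 + 6
11: 12394661 = 11·1126787 + 4
13: 12394661 = 13·953435 + 6
17: 12394661 = 17·729097 + 12
19: 12394661 = 19·652350 + 11
23: 12394661 = 23·538898 + 7
29: 12394661 = 29·427402 + 3
31: 12394661 = 31·399827 + 24
37: 12394661 = 37·334990 + 31
41: 12394661 = 41·302308 + 33
43: 12394661 = 43·288247 + 40
47: 12394661 = 47·263716 + 9
53: 12394661 = 53·233861 + 28
59: 12394661 = 59·210079

59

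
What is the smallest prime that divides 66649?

11

66649 is odd.
Digit sum 31, not divisible by 3.
Ends in 9: not divisible by 5.
7: 66649 = 7·9521 + 2
11: 66649 = 11·6059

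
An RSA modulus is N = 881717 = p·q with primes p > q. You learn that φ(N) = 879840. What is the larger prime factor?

φ(n) = (p−1)(q−1) = n − (p+q) + 1, so p + q = 881717 − 879840 + 1 = 1878.
p and q are the roots of t² − 1878t + 881717 = 0.
Discriminant: 1878² − 4·881717 = 3526884 − 3526868 = 16; √16 = 4.
q = (1878 − 4)/2 = 937, p = (1878 + 4)/2 = 941.
Check: 937 · 941 = 881717.

941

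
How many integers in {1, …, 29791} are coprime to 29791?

Factor: 29791 = 31^3.
φ(29791) = 31^2·(31−1) = 28830.

28830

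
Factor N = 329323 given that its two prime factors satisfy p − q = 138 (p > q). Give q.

Since p = q + 138, we have 329323 = q(q + 138), so q² + 138q − 329323 = 0.
Discriminant: 138² + 4·329323 = 19044 + 1317292 = 1336336; √1336336 = 1156.
q = (−138 + 1156)/2 = 509, and p = q + 138 = 647.
Check: 509 · 647 = 329323.

509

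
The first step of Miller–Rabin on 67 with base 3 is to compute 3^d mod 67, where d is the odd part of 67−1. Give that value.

67 − 1 = 66 = 2^1 · 33, so d = 33.
3^1 ≡ 3 (mod 67)
3^2 ≡ 3^2 = 9 ≡ 9 (mod 67)
3^4 ≡ 9^2 = 81 ≡ 14 (mod 67)
3^8 ≡ 14^2 = 196 ≡ 62 (mod 67)
3^16 ≡ 62^2 = 3844 ≡ 25 (mod 67)
3^32 ≡ 25^2 = 625 ≡ 22 (mod 67)
33 = 32 + 1 in binary powers of 2.
So 3^33 ≡ 22 · 3 ≡ 66 (mod 67).
Since 3^d ≡ 66 (mod 67), base 3 does not prove 67 composite.

66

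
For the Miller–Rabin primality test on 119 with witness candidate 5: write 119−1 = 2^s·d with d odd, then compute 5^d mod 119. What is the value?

119 − 1 = 118 = 2^1 · 59, so d = 59.
5^1 ≡ 5 (mod 119)
5^2 ≡ 5^2 = 25 ≡ 25 (mod 119)
5^4 ≡ 25^2 = 625 ≡ 30 (mod 119)
5^8 ≡ 30^2 = 900 ≡ 67 (mod 119)
5^16 ≡ 67^2 = 4489 ≡ 86 (mod 119)
5^32 ≡ 86^2 = 7396 ≡ 18 (mod 119)
59 = 32 + 16 + 8 + 2 + 1 in binary powers of 2.
So 5^59 ≡ 18 · 86 · 67 · 25 · 5 ≡ 45 (mod 119).
Squaring chain: 45; never reaches −1, so base 5 is a Miller–Rabin witness that 119 is composite.

45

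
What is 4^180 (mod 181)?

4^1 ≡ 4 (mod 181)
4^2 ≡ 4^2 = 16 ≡ 16 (mod 181)
4^4 ≡ 16^2 = 256 ≡ 75 (mod 181)
4^8 ≡ 75^2 = 5625 ≡ 14 (mod 181)
4^16 ≡ 14^2 = 196 ≡ 15 (mod 181)
4^32 ≡ 15^2 = 225 ≡ 44 (mod 181)
4^64 ≡ 44^2 = 1936 ≡ 126 (mod 181)
4^128 ≡ 126^2 = 15876 ≡ 129 (mod 181)
180 = 128 + 32 + 16 + 4 in binary powers of 2.
So 4^180 ≡ 129 · 44 · 15 · 75 ≡ 1 (mod 181).
Since the result is 1, base 4 gives no evidence that 181 is composite.

1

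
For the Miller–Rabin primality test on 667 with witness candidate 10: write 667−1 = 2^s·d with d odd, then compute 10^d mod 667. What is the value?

172

667 − 1 = 666 = 2^1 · 333, so d = 333.
10^1 ≡ 10 (mod 667)
10^2 ≡ 10^2 = 100 ≡ 100 (mod 667)
10^4 ≡ 100^2 = 10000 ≡ 662 (mod 667)
10^8 ≡ 662^2 = 438244 ≡ 25 (mod 667)
10^16 ≡ 25^2 = 625 ≡ 625 (mod 667)
10^32 ≡ 625^2 = 390625 ≡ 430 (mod 667)
10^64 ≡ 430^2 = 184900 ≡ 141 (mod 667)
10^128 ≡ 141^2 = 19881 ≡ 538 (mod 667)
10^256 ≡ 538^2 = 289444 ≡ 633 (mod 667)
333 = 256 + 64 + 8 + 4 + 1 in binary powers of 2.
So 10^333 ≡ 633 · 141 · 25 · 662 · 10 ≡ 172 (mod 667).
Squaring chain: 172; never reaches −1, so base 10 is a Miller–Rabin witness that 667 is composite.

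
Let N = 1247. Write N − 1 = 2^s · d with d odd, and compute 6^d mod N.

1247 − 1 = 1246 = 2^1 · 623, so d = 623.
6^1 ≡ 6 (mod 1247)
6^2 ≡ 6^2 = 36 ≡ 36 (mod 1247)
6^4 ≡ 36^2 = 1296 ≡ 49 (mod 1247)
6^8 ≡ 49^2 = 2401 ≡ 1154 (mod 1247)
6^16 ≡ 1154^2 = 1331716 ≡ 1167 (mod 1247)
6^32 ≡ 1167^2 = 1361889 ≡ 165 (mod 1247)
6^64 ≡ 165^2 = 27225 ≡ 1038 (mod 1247)
6^128 ≡ 1038^2 = 1077444 ≡ 36 (mod 1247)
6^256 ≡ 36^2 = 1296 ≡ 49 (mod 1247)
6^512 ≡ 49^2 = 2401 ≡ 1154 (mod 1247)
623 = 512 + 64 + 32 + 8 + 4 + 2 + 1 in binary powers of 2.
So 6^623 ≡ 1154 · 1038 · 165 · 1154 · 49 · 36 · 6 ≡ 724 (mod 1247).
Squaring chain: 724; never reaches −1, so base 6 is a Miller–Rabin witness that 1247 is composite.

724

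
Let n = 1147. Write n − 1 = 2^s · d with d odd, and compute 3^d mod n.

492

1147 − 1 = 1146 = 2^1 · 573, so d = 573.
3^1 ≡ 3 (mod 1147)
3^2 ≡ 3^2 = 9 ≡ 9 (mod 1147)
3^4 ≡ 9^2 = 81 ≡ 81 (mod 1147)
3^8 ≡ 81^2 = 6561 ≡ 826 (mod 1147)
3^16 ≡ 826^2 = 682276 ≡ 958 (mod 1147)
3^32 ≡ 958^2 = 917764 ≡ 164 (mod 1147)
3^64 ≡ 164^2 = 26896 ≡ 515 (mod 1147)
3^128 ≡ 515^2 = 265225 ≡ 268 (mod 1147)
3^256 ≡ 268^2 = 71824 ≡ 710 (mod 1147)
3^512 ≡ 710^2 = 504100 ≡ 567 (mod 1147)
573 = 512 + 32 + 16 + 8 + 4 + 1 in binary powers of 2.
So 3^573 ≡ 567 · 164 · 958 · 826 · 81 · 3 ≡ 492 (mod 1147).
Squaring chain: 492; never reaches −1, so base 3 is a Miller–Rabin witness that 1147 is composite.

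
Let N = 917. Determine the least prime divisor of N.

917 is odd.
Digit sum 17, not divisible by 3.
Ends in 7: not divisible by 5.
7: 917 = 7·131

7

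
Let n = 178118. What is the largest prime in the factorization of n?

178118 = 2 · 89059
89059 = 29 · 3071
3071 = 37 · 83
83 is prime.
So 178118 = 2 · 29 · 37 · 83; the largest prime factor is 83.

83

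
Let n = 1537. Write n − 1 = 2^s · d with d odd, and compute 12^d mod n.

1537 − 1 = 1536 = 2^9 · 3, so d = 3.
12^1 ≡ 12 (mod 1537)
12^2 ≡ 12^2 = 144 ≡ 144 (mod 1537)
3 = 2 + 1 in binary powers of 2.
So 12^3 ≡ 144 · 12 ≡ 191 (mod 1537).
Squaring chain: 191 → 1130 → 1190 → 523 → 1480 → 175 → 1422 → 929 → 784; never reaches −1, so base 12 is a Miller–Rabin witness that 1537 is composite.

191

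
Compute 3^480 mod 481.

3^1 ≡ 3 (mod 481)
3^2 ≡ 3^2 = 9 ≡ 9 (mod 481)
3^4 ≡ 9^2 = 81 ≡ 81 (mod 481)
3^8 ≡ 81^2 = 6561 ≡ 308 (mod 481)
3^16 ≡ 308^2 = 94864 ≡ 107 (mod 481)
3^32 ≡ 107^2 = 11449 ≡ 386 (mod 481)
3^64 ≡ 386^2 = 148996 ≡ 367 (mod 481)
3^128 ≡ 367^2 = 134689 ≡ 9 (mod 481)
3^256 ≡ 9^2 = 81 ≡ 81 (mod 481)
480 = 256 + 128 + 64 + 32 in binary powers of 2.
So 3^480 ≡ 81 · 9 · 367 · 386 ≡ 417 (mod 481).
Since 417 ≠ 1, base 3 is a Fermat witness: 481 is composite.

417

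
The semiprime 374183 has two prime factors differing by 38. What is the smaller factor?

Since p = q + 38, we have 374183 = q(q + 38), so q² + 38q − 374183 = 0.
Discriminant: 38² + 4·374183 = 1444 + 1496732 = 1498176; √1498176 = 1224.
q = (−38 + 1224)/2 = 593, and p = q + 38 = 631.
Check: 593 · 631 = 374183.

593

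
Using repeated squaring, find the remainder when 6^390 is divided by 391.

6^1 ≡ 6 (mod 391)
6^2 ≡ 6^2 = 36 ≡ 36 (mod 391)
6^4 ≡ 36^2 = 1296 ≡ 123 (mod 391)
6^8 ≡ 123^2 = 15129 ≡ 271 (mod 391)
6^16 ≡ 271^2 = 73441 ≡ 324 (mod 391)
6^32 ≡ 324^2 = 104976 ≡ 188 (mod 391)
6^64 ≡ 188^2 = 35344 ≡ 154 (mod 391)
6^128 ≡ 154^2 = 23716 ≡ 256 (mod 391)
6^256 ≡ 256^2 = 65536 ≡ 239 (mod 391)
390 = 256 + 128 + 4 + 2 in binary powers of 2.
So 6^390 ≡ 239 · 256 · 123 · 36 ≡ 25 (mod 391).
Since 25 ≠ 1, base 6 is a Fermat witness: 391 is composite.

25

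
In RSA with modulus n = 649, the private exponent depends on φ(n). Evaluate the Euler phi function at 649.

Factor: 649 = 11 · 59.
φ(649) = (11−1) · (59−1) = 10 · 58 = 580.

580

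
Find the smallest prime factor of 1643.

1643 is odd.
Digit sum 14, not divisible by 3.
Ends in 3: not divisible by 5.
7: 1643 = 7·234 + 5
11: 1643 = 11·149 + 4
13: 1643 = 13·126 + 5
17: 1643 = 17·96 + 11
19: 1643 = 19·86 + 9
23: 1643 = 23·71 + 10
29: 1643 = 29·56 + 19
31: 1643 = 31·53

31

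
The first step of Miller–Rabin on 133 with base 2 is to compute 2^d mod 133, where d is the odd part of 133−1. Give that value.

50

133 − 1 = 132 = 2^2 · 33, so d = 33.
2^1 ≡ 2 (mod 133)
2^2 ≡ 2^2 = 4 ≡ 4 (mod 133)
2^4 ≡ 4^2 = 16 ≡ 16 (mod 133)
2^8 ≡ 16^2 = 256 ≡ 123 (mod 133)
2^16 ≡ 123^2 = 15129 ≡ 100 (mod 133)
2^32 ≡ 100^2 = 10000 ≡ 25 (mod 133)
33 = 32 + 1 in binary powers of 2.
So 2^33 ≡ 25 · 2 ≡ 50 (mod 133).
Squaring chain: 50 → 106; never reaches −1, so base 2 is a Miller–Rabin witness that 133 is composite.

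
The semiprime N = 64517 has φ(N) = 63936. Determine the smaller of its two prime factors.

φ(n) = (p−1)(q−1) = n − (p+q) + 1, so p + q = 64517 − 63936 + 1 = 582.
p and q are the roots of t² − 582t + 64517 = 0.
Discriminant: 582² − 4·64517 = 338724 − 258068 = 80656; √80656 = 284.
q = (582 − 284)/2 = 149, p = (582 + 284)/2 = 433.
Check: 149 · 433 = 64517.

149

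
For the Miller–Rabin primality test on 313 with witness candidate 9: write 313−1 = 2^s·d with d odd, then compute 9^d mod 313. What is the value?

1

313 − 1 = 312 = 2^3 · 39, so d = 39.
9^1 ≡ 9 (mod 313)
9^2 ≡ 9^2 = 81 ≡ 81 (mod 313)
9^4 ≡ 81^2 = 6561 ≡ 301 (mod 313)
9^8 ≡ 301^2 = 90601 ≡ 144 (mod 313)
9^16 ≡ 144^2 = 20736 ≡ 78 (mod 313)
9^32 ≡ 78^2 = 6084 ≡ 137 (mod 313)
39 = 32 + 4 + 2 + 1 in binary powers of 2.
So 9^39 ≡ 137 · 301 · 81 · 9 ≡ 1 (mod 313).
Since 9^d ≡ 1 (mod 313), base 9 does not prove 313 composite.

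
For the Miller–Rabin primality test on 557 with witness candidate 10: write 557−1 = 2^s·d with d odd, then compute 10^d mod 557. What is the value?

556

557 − 1 = 556 = 2^2 · 139, so d = 139.
10^1 ≡ 10 (mod 557)
10^2 ≡ 10^2 = 100 ≡ 100 (mod 557)
10^4 ≡ 100^2 = 10000 ≡ 531 (mod 557)
10^8 ≡ 531^2 = 281961 ≡ 119 (mod 557)
10^16 ≡ 119^2 = 14161 ≡ 236 (mod 557)
10^32 ≡ 236^2 = 55696 ≡ 553 (mod 557)
10^64 ≡ 553^2 = 305809 ≡ 16 (mod 557)
10^128 ≡ 16^2 = 256 ≡ 256 (mod 557)
139 = 128 + 8 + 2 + 1 in binary powers of 2.
So 10^139 ≡ 256 · 119 · 100 · 10 ≡ 556 (mod 557).
Since 10^d ≡ 556 (mod 557), base 10 does not prove 557 composite.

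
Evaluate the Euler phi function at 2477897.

2422224

Factor: 2477897 = 109 · 127 · 179.
φ(2477897) = (109−1) · (127−1) · (179−1) = 108 · 126 · 178 = 2422224.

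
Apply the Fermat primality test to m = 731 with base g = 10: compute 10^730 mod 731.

461

10^1 ≡ 10 (mod 731)
10^2 ≡ 10^2 = 100 ≡ 100 (mod 731)
10^4 ≡ 100^2 = 10000 ≡ 497 (mod 731)
10^8 ≡ 497^2 = 247009 ≡ 662 (mod 731)
10^16 ≡ 662^2 = 438244 ≡ 375 (mod 731)
10^32 ≡ 375^2 = 140625 ≡ 273 (mod 731)
10^64 ≡ 273^2 = 74529 ≡ 698 (mod 731)
10^128 ≡ 698^2 = 487204 ≡ 358 (mod 731)
10^256 ≡ 358^2 = 128164 ≡ 239 (mod 731)
10^512 ≡ 239^2 = 57121 ≡ 103 (mod 731)
730 = 512 + 128 + 64 + 16 + 8 + 2 in binary powers of 2.
So 10^730 ≡ 103 · 358 · 698 · 375 · 662 · 100 ≡ 461 (mod 731).
Since 461 ≠ 1, base 10 is a Fermat witness: 731 is composite.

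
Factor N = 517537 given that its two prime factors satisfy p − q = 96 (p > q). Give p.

Since p = q + 96, we have 517537 = q(q + 96), so q² + 96q − 517537 = 0.
Discriminant: 96² + 4·517537 = 9216 + 2070148 = 2079364; √2079364 = 1442.
q = (−96 + 1442)/2 = 673, and p = q + 96 = 769.
Check: 673 · 769 = 517537.

769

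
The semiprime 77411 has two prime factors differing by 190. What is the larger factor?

389

Since p = q + 190, we have 77411 = q(q + 190), so q² + 190q − 77411 = 0.
Discriminant: 190² + 4·77411 = 36100 + 309644 = 345744; √345744 = 588.
q = (−190 + 588)/2 = 199, and p = q + 190 = 389.
Check: 199 · 389 = 77411.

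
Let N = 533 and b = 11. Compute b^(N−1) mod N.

146

11^1 ≡ 11 (mod 533)
11^2 ≡ 11^2 = 121 ≡ 121 (mod 533)
11^4 ≡ 121^2 = 14641 ≡ 250 (mod 533)
11^8 ≡ 250^2 = 62500 ≡ 139 (mod 533)
11^16 ≡ 139^2 = 19321 ≡ 133 (mod 533)
11^32 ≡ 133^2 = 17689 ≡ 100 (mod 533)
11^64 ≡ 100^2 = 10000 ≡ 406 (mod 533)
11^128 ≡ 406^2 = 164836 ≡ 139 (mod 533)
11^256 ≡ 139^2 = 19321 ≡ 133 (mod 533)
11^512 ≡ 133^2 = 17689 ≡ 100 (mod 533)
532 = 512 + 16 + 4 in binary powers of 2.
So 11^532 ≡ 100 · 133 · 250 ≡ 146 (mod 533).
Since 146 ≠ 1, base 11 is a Fermat witness: 533 is composite.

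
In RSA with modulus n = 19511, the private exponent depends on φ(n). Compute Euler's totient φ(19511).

Factor: 19511 = 109 · 179.
φ(19511) = (109−1) · (179−1) = 108 · 178 = 19224.

19224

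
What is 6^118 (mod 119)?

8

6^1 ≡ 6 (mod 119)
6^2 ≡ 6^2 = 36 ≡ 36 (mod 119)
6^4 ≡ 36^2 = 1296 ≡ 106 (mod 119)
6^8 ≡ 106^2 = 11236 ≡ 50 (mod 119)
6^16 ≡ 50^2 = 2500 ≡ 1 (mod 119)
6^32 ≡ 1^2 = 1 ≡ 1 (mod 119)
6^64 ≡ 1^2 = 1 ≡ 1 (mod 119)
118 = 64 + 32 + 16 + 4 + 2 in binary powers of 2.
So 6^118 ≡ 1 · 1 · 1 · 106 · 36 ≡ 8 (mod 119).
Since 8 ≠ 1, base 6 is a Fermat witness: 119 is composite.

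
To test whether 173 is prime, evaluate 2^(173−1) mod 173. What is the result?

2^1 ≡ 2 (mod 173)
2^2 ≡ 2^2 = 4 ≡ 4 (mod 173)
2^4 ≡ 4^2 = 16 ≡ 16 (mod 173)
2^8 ≡ 16^2 = 256 ≡ 83 (mod 173)
2^16 ≡ 83^2 = 6889 ≡ 142 (mod 173)
2^32 ≡ 142^2 = 20164 ≡ 96 (mod 173)
2^64 ≡ 96^2 = 9216 ≡ 47 (mod 173)
2^128 ≡ 47^2 = 2209 ≡ 133 (mod 173)
172 = 128 + 32 + 8 + 4 in binary powers of 2.
So 2^172 ≡ 133 · 96 · 83 · 16 ≡ 1 (mod 173).
Since the result is 1, base 2 gives no evidence that 173 is composite.

1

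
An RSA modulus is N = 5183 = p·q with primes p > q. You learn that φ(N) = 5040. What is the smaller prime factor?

71

φ(n) = (p−1)(q−1) = n − (p+q) + 1, so p + q = 5183 − 5040 + 1 = 144.
p and q are the roots of t² − 144t + 5183 = 0.
Discriminant: 144² − 4·5183 = 20736 − 20732 = 4; √4 = 2.
q = (144 − 2)/2 = 71, p = (144 + 2)/2 = 73.
Check: 71 · 73 = 5183.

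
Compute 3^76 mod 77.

25

3^1 ≡ 3 (mod 77)
3^2 ≡ 3^2 = 9 ≡ 9 (mod 77)
3^4 ≡ 9^2 = 81 ≡ 4 (mod 77)
3^8 ≡ 4^2 = 16 ≡ 16 (mod 77)
3^16 ≡ 16^2 = 256 ≡ 25 (mod 77)
3^32 ≡ 25^2 = 625 ≡ 9 (mod 77)
3^64 ≡ 9^2 = 81 ≡ 4 (mod 77)
76 = 64 + 8 + 4 in binary powers of 2.
So 3^76 ≡ 4 · 16 · 4 ≡ 25 (mod 77).
Since 25 ≠ 1, base 3 is a Fermat witness: 77 is composite.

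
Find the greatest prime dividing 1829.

59

1829 = 31 · 59
59 is prime.
So 1829 = 31 · 59; the largest prime factor is 59.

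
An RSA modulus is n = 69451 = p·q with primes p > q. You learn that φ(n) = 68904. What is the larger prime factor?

φ(n) = (p−1)(q−1) = n − (p+q) + 1, so p + q = 69451 − 68904 + 1 = 548.
p and q are the roots of t² − 548t + 69451 = 0.
Discriminant: 548² − 4·69451 = 300304 − 277804 = 22500; √22500 = 150.
q = (548 − 150)/2 = 199, p = (548 + 150)/2 = 349.
Check: 199 · 349 = 69451.

349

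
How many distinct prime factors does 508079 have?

4

508079 = 11^2 · 4199
4199 = 13 · 323
323 = 17 · 19
508079 = 11^2 · 13 · 17 · 19, which has 4 distinct prime factors.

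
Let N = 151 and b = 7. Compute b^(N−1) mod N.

1

7^1 ≡ 7 (mod 151)
7^2 ≡ 7^2 = 49 ≡ 49 (mod 151)
7^4 ≡ 49^2 = 2401 ≡ 136 (mod 151)
7^8 ≡ 136^2 = 18496 ≡ 74 (mod 151)
7^16 ≡ 74^2 = 5476 ≡ 40 (mod 151)
7^32 ≡ 40^2 = 1600 ≡ 90 (mod 151)
7^64 ≡ 90^2 = 8100 ≡ 97 (mod 151)
7^128 ≡ 97^2 = 9409 ≡ 47 (mod 151)
150 = 128 + 16 + 4 + 2 in binary powers of 2.
So 7^150 ≡ 47 · 40 · 136 · 49 ≡ 1 (mod 151).
Since the result is 1, base 7 gives no evidence that 151 is composite.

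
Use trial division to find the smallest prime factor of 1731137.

43

1731137 is odd.
Digit sum 23, not divisible by 3.
Ends in 7: not divisible by 5.
7: 1731137 = 7·247305 + 2
11: 1731137 = 11·157376 + 1
13: 1731137 = 13·133164 + 5
17: 1731137 = 17·101831 + 10
19: 1731137 = 19·91112 + 9
23: 1731137 = 23·75266 + 19
29: 1731137 = 29·59694 + 11
31: 1731137 = 31·55843 + 4
37: 1731137 = 37·46787 + 18
41: 1731137 = 41·42222 + 35
43: 1731137 = 43·40259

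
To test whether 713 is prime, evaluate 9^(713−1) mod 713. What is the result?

9^1 ≡ 9 (mod 713)
9^2 ≡ 9^2 = 81 ≡ 81 (mod 713)
9^4 ≡ 81^2 = 6561 ≡ 144 (mod 713)
9^8 ≡ 144^2 = 20736 ≡ 59 (mod 713)
9^16 ≡ 59^2 = 3481 ≡ 629 (mod 713)
9^32 ≡ 629^2 = 395641 ≡ 639 (mod 713)
9^64 ≡ 639^2 = 408321 ≡ 485 (mod 713)
9^128 ≡ 485^2 = 235225 ≡ 648 (mod 713)
9^256 ≡ 648^2 = 419904 ≡ 660 (mod 713)
9^512 ≡ 660^2 = 435600 ≡ 670 (mod 713)
712 = 512 + 128 + 64 + 8 in binary powers of 2.
So 9^712 ≡ 670 · 648 · 485 · 59 ≡ 289 (mod 713).
Since 289 ≠ 1, base 9 is a Fermat witness: 713 is composite.

289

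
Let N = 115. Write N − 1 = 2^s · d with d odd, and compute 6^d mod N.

115 − 1 = 114 = 2^1 · 57, so d = 57.
6^1 ≡ 6 (mod 115)
6^2 ≡ 6^2 = 36 ≡ 36 (mod 115)
6^4 ≡ 36^2 = 1296 ≡ 31 (mod 115)
6^8 ≡ 31^2 = 961 ≡ 41 (mod 115)
6^16 ≡ 41^2 = 1681 ≡ 71 (mod 115)
6^32 ≡ 71^2 = 5041 ≡ 96 (mod 115)
57 = 32 + 16 + 8 + 1 in binary powers of 2.
So 6^57 ≡ 96 · 71 · 41 · 6 ≡ 36 (mod 115).
Squaring chain: 36; never reaches −1, so base 6 is a Miller–Rabin witness that 115 is composite.

36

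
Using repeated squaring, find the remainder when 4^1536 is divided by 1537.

864

4^1 ≡ 4 (mod 1537)
4^2 ≡ 4^2 = 16 ≡ 16 (mod 1537)
4^4 ≡ 16^2 = 256 ≡ 256 (mod 1537)
4^8 ≡ 256^2 = 65536 ≡ 982 (mod 1537)
4^16 ≡ 982^2 = 964324 ≡ 625 (mod 1537)
4^32 ≡ 625^2 = 390625 ≡ 227 (mod 1537)
4^64 ≡ 227^2 = 51529 ≡ 808 (mod 1537)
4^128 ≡ 808^2 = 652864 ≡ 1176 (mod 1537)
4^256 ≡ 1176^2 = 1382976 ≡ 1213 (mod 1537)
4^512 ≡ 1213^2 = 1471369 ≡ 460 (mod 1537)
4^1024 ≡ 460^2 = 211600 ≡ 1031 (mod 1537)
1536 = 1024 + 512 in binary powers of 2.
So 4^1536 ≡ 1031 · 460 ≡ 864 (mod 1537).
Since 864 ≠ 1, base 4 is a Fermat witness: 1537 is composite.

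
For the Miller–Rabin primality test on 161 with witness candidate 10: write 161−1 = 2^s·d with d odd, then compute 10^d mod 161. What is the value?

161 − 1 = 160 = 2^5 · 5, so d = 5.
10^1 ≡ 10 (mod 161)
10^2 ≡ 10^2 = 100 ≡ 100 (mod 161)
10^4 ≡ 100^2 = 10000 ≡ 18 (mod 161)
5 = 4 + 1 in binary powers of 2.
So 10^5 ≡ 18 · 10 ≡ 19 (mod 161).
Squaring chain: 19 → 39 → 72 → 32 → 58; never reaches −1, so base 10 is a Miller–Rabin witness that 161 is composite.

19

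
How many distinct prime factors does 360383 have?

3

360383 = 17^2 · 1247
1247 = 29 · 43
360383 = 17^2 · 29 · 43, which has 3 distinct prime factors.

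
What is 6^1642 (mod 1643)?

1296

6^1 ≡ 6 (mod 1643)
6^2 ≡ 6^2 = 36 ≡ 36 (mod 1643)
6^4 ≡ 36^2 = 1296 ≡ 1296 (mod 1643)
6^8 ≡ 1296^2 = 1679616 ≡ 470 (mod 1643)
6^16 ≡ 470^2 = 220900 ≡ 738 (mod 1643)
6^32 ≡ 738^2 = 544644 ≡ 811 (mod 1643)
6^64 ≡ 811^2 = 657721 ≡ 521 (mod 1643)
6^128 ≡ 521^2 = 271441 ≡ 346 (mod 1643)
6^256 ≡ 346^2 = 119716 ≡ 1420 (mod 1643)
6^512 ≡ 1420^2 = 2016400 ≡ 439 (mod 1643)
6^1024 ≡ 439^2 = 192721 ≡ 490 (mod 1643)
1642 = 1024 + 512 + 64 + 32 + 8 + 2 in binary powers of 2.
So 6^1642 ≡ 490 · 439 · 521 · 811 · 470 · 36 ≡ 1296 (mod 1643).
Since 1296 ≠ 1, base 6 is a Fermat witness: 1643 is composite.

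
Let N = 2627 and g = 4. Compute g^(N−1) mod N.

2560

4^1 ≡ 4 (mod 2627)
4^2 ≡ 4^2 = 16 ≡ 16 (mod 2627)
4^4 ≡ 16^2 = 256 ≡ 256 (mod 2627)
4^8 ≡ 256^2 = 65536 ≡ 2488 (mod 2627)
4^16 ≡ 2488^2 = 6190144 ≡ 932 (mod 2627)
4^32 ≡ 932^2 = 868624 ≡ 1714 (mod 2627)
4^64 ≡ 1714^2 = 2937796 ≡ 810 (mod 2627)
4^128 ≡ 810^2 = 656100 ≡ 1977 (mod 2627)
4^256 ≡ 1977^2 = 3908529 ≡ 2180 (mod 2627)
4^512 ≡ 2180^2 = 4752400 ≡ 157 (mod 2627)
4^1024 ≡ 157^2 = 24649 ≡ 1006 (mod 2627)
4^2048 ≡ 1006^2 = 1012036 ≡ 641 (mod 2627)
2626 = 2048 + 512 + 64 + 2 in binary powers of 2.
So 4^2626 ≡ 641 · 157 · 810 · 16 ≡ 2560 (mod 2627).
Since 2560 ≠ 1, base 4 is a Fermat witness: 2627 is composite.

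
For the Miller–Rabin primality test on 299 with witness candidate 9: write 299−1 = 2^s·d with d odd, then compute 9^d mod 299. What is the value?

299 − 1 = 298 = 2^1 · 149, so d = 149.
9^1 ≡ 9 (mod 299)
9^2 ≡ 9^2 = 81 ≡ 81 (mod 299)
9^4 ≡ 81^2 = 6561 ≡ 282 (mod 299)
9^8 ≡ 282^2 = 79524 ≡ 289 (mod 299)
9^16 ≡ 289^2 = 83521 ≡ 100 (mod 299)
9^32 ≡ 100^2 = 10000 ≡ 133 (mod 299)
9^64 ≡ 133^2 = 17689 ≡ 48 (mod 299)
9^128 ≡ 48^2 = 2304 ≡ 211 (mod 299)
149 = 128 + 16 + 4 + 1 in binary powers of 2.
So 9^149 ≡ 211 · 100 · 282 · 9 ≡ 3 (mod 299).
Squaring chain: 3; never reaches −1, so base 9 is a Miller–Rabin witness that 299 is composite.

3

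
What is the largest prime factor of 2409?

73

2409 = 3 · 803
803 = 11 · 73
73 is prime.
So 2409 = 3 · 11 · 73; the largest prime factor is 73.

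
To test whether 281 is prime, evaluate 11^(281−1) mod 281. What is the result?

1

11^1 ≡ 11 (mod 281)
11^2 ≡ 11^2 = 121 ≡ 121 (mod 281)
11^4 ≡ 121^2 = 14641 ≡ 29 (mod 281)
11^8 ≡ 29^2 = 841 ≡ 279 (mod 281)
11^16 ≡ 279^2 = 77841 ≡ 4 (mod 281)
11^32 ≡ 4^2 = 16 ≡ 16 (mod 281)
11^64 ≡ 16^2 = 256 ≡ 256 (mod 281)
11^128 ≡ 256^2 = 65536 ≡ 63 (mod 281)
11^256 ≡ 63^2 = 3969 ≡ 35 (mod 281)
280 = 256 + 16 + 8 in binary powers of 2.
So 11^280 ≡ 35 · 4 · 279 ≡ 1 (mod 281).
Since the result is 1, base 11 gives no evidence that 281 is composite.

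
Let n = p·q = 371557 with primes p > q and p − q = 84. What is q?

Since p = q + 84, we have 371557 = q(q + 84), so q² + 84q − 371557 = 0.
Discriminant: 84² + 4·371557 = 7056 + 1486228 = 1493284; √1493284 = 1222.
q = (−84 + 1222)/2 = 569, and p = q + 84 = 653.
Check: 569 · 653 = 371557.

569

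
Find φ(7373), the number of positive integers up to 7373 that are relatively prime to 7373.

Factor: 7373 = 73 · 101.
φ(7373) = (73−1) · (101−1) = 72 · 100 = 7200.

7200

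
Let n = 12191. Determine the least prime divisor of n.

73

12191 is odd.
Digit sum 14, not divisible by 3.
Ends in 1: not divisible by 5.
7: 12191 = 7·1741 + 4
11: 12191 = 11·1108 + 3
13: 12191 = 13·937 + 10
17: 12191 = 17·717 + 2
19: 12191 = 19·641 + 12
23: 12191 = 23·530 + 1
29: 12191 = 29·420 + 11
31: 12191 = 31·393 + 8
37: 12191 = 37·329 + 18
41: 12191 = 41·297 + 14
43: 12191 = 43·283 + 22
47: 12191 = 47·259 + 18
53: 12191 = 53·230 + 1
59: 12191 = 59·206 + 37
61: 12191 = 61·199 + 52
67: 12191 = 67·181 + 64
71: 12191 = 71·171 + 50
73: 12191 = 73·167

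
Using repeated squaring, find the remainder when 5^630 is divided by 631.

5^1 ≡ 5 (mod 631)
5^2 ≡ 5^2 = 25 ≡ 25 (mod 631)
5^4 ≡ 25^2 = 625 ≡ 625 (mod 631)
5^8 ≡ 625^2 = 390625 ≡ 36 (mod 631)
5^16 ≡ 36^2 = 1296 ≡ 34 (mod 631)
5^32 ≡ 34^2 = 1156 ≡ 525 (mod 631)
5^64 ≡ 525^2 = 275625 ≡ 509 (mod 631)
5^128 ≡ 509^2 = 259081 ≡ 371 (mod 631)
5^256 ≡ 371^2 = 137641 ≡ 83 (mod 631)
5^512 ≡ 83^2 = 6889 ≡ 579 (mod 631)
630 = 512 + 64 + 32 + 16 + 4 + 2 in binary powers of 2.
So 5^630 ≡ 579 · 509 · 525 · 34 · 625 · 25 ≡ 1 (mod 631).
Since the result is 1, base 5 gives no evidence that 631 is composite.

1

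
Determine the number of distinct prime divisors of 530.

530 = 2 · 265
265 = 5 · 53
530 = 2 · 5 · 53, which has 3 distinct prime factors.

3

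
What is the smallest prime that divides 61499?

61499 is odd.
Digit sum 29, not divisible by 3.
Ends in 9: not divisible by 5.
7: 61499 = 7·8785 + 4
11: 61499 = 11·5590 + 9
13: 61499 = 13·4730 + 9
17: 61499 = 17·3617 + 10
19: 61499 = 19·3236 + 15
23: 61499 = 23·2673 + 20
29: 61499 = 29·2120 + 19
31: 61499 = 31·1983 + 26
37: 61499 = 37·1662 + 5
41: 61499 = 41·1499 + 40
43: 61499 = 43·1430 + 9
47: 61499 = 47·1308 + 23
53: 61499 = 53·1160 + 19
59: 61499 = 59·1042 + 21
61: 61499 = 61·1008 + 11
67: 61499 = 67·917 + 60
71: 61499 = 71·866 + 13
73: 61499 = 73·842 + 33
79: 61499 = 79·778 + 37
83: 61499 = 83·740 + 79
89: 61499 = 89·691

89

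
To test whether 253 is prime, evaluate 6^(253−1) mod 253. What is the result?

6^1 ≡ 6 (mod 253)
6^2 ≡ 6^2 = 36 ≡ 36 (mod 253)
6^4 ≡ 36^2 = 1296 ≡ 31 (mod 253)
6^8 ≡ 31^2 = 961 ≡ 202 (mod 253)
6^16 ≡ 202^2 = 40804 ≡ 71 (mod 253)
6^32 ≡ 71^2 = 5041 ≡ 234 (mod 253)
6^64 ≡ 234^2 = 54756 ≡ 108 (mod 253)
6^128 ≡ 108^2 = 11664 ≡ 26 (mod 253)
252 = 128 + 64 + 32 + 16 + 8 + 4 in binary powers of 2.
So 6^252 ≡ 26 · 108 · 234 · 71 · 202 · 31 ≡ 234 (mod 253).
Since 234 ≠ 1, base 6 is a Fermat witness: 253 is composite.

234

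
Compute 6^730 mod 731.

6^1 ≡ 6 (mod 731)
6^2 ≡ 6^2 = 36 ≡ 36 (mod 731)
6^4 ≡ 36^2 = 1296 ≡ 565 (mod 731)
6^8 ≡ 565^2 = 319225 ≡ 509 (mod 731)
6^16 ≡ 509^2 = 259081 ≡ 307 (mod 731)
6^32 ≡ 307^2 = 94249 ≡ 681 (mod 731)
6^64 ≡ 681^2 = 463761 ≡ 307 (mod 731)
6^128 ≡ 307^2 = 94249 ≡ 681 (mod 731)
6^256 ≡ 681^2 = 463761 ≡ 307 (mod 731)
6^512 ≡ 307^2 = 94249 ≡ 681 (mod 731)
730 = 512 + 128 + 64 + 16 + 8 + 2 in binary powers of 2.
So 6^730 ≡ 681 · 681 · 307 · 307 · 509 · 36 ≡ 49 (mod 731).
Since 49 ≠ 1, base 6 is a Fermat witness: 731 is composite.

49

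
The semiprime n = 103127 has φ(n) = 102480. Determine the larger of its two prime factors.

367

φ(n) = (p−1)(q−1) = n − (p+q) + 1, so p + q = 103127 − 102480 + 1 = 648.
p and q are the roots of t² − 648t + 103127 = 0.
Discriminant: 648² − 4·103127 = 419904 − 412508 = 7396; √7396 = 86.
q = (648 − 86)/2 = 281, p = (648 + 86)/2 = 367.
Check: 281 · 367 = 103127.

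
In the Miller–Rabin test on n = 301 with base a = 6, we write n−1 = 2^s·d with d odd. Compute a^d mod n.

216

301 − 1 = 300 = 2^2 · 75, so d = 75.
6^1 ≡ 6 (mod 301)
6^2 ≡ 6^2 = 36 ≡ 36 (mod 301)
6^4 ≡ 36^2 = 1296 ≡ 92 (mod 301)
6^8 ≡ 92^2 = 8464 ≡ 36 (mod 301)
6^16 ≡ 36^2 = 1296 ≡ 92 (mod 301)
6^32 ≡ 92^2 = 8464 ≡ 36 (mod 301)
6^64 ≡ 36^2 = 1296 ≡ 92 (mod 301)
75 = 64 + 8 + 2 + 1 in binary powers of 2.
So 6^75 ≡ 92 · 36 · 36 · 6 ≡ 216 (mod 301).
Squaring chain: 216 → 1; never reaches −1, so base 6 is a Miller–Rabin witness that 301 is composite.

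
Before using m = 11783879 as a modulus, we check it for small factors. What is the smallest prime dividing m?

73

11783879 is odd.
Digit sum 44, not divisible by 3.
Ends in 9: not divisible by 5.
7: 11783879 = 7·1683411 + 2
11: 11783879 = 11·1071261 + 8
13: 11783879 = 13·906452 + 3
17: 11783879 = 17·693169 + 6
19: 11783879 = 19·620204 + 3
23: 11783879 = 23·512342 + 13
29: 11783879 = 29·406340 + 19
31: 11783879 = 31·380125 + 4
37: 11783879 = 37·318483 + 8
41: 11783879 = 41·287411 + 28
43: 11783879 = 43·274043 + 30
47: 11783879 = 47·250720 + 39
53: 11783879 = 53·222337 + 18
59: 11783879 = 59·199726 + 45
61: 11783879 = 61·193178 + 21
67: 11783879 = 67·175878 + 53
71: 11783879 = 71·165970 + 9
73: 11783879 = 73·161423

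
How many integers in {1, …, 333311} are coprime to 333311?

Factor: 333311 = 11 · 157 · 193.
φ(333311) = (11−1) · (157−1) · (193−1) = 10 · 156 · 192 = 299520.

299520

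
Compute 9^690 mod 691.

9^1 ≡ 9 (mod 691)
9^2 ≡ 9^2 = 81 ≡ 81 (mod 691)
9^4 ≡ 81^2 = 6561 ≡ 342 (mod 691)
9^8 ≡ 342^2 = 116964 ≡ 185 (mod 691)
9^16 ≡ 185^2 = 34225 ≡ 366 (mod 691)
9^32 ≡ 366^2 = 133956 ≡ 593 (mod 691)
9^64 ≡ 593^2 = 351649 ≡ 621 (mod 691)
9^128 ≡ 621^2 = 385641 ≡ 63 (mod 691)
9^256 ≡ 63^2 = 3969 ≡ 514 (mod 691)
9^512 ≡ 514^2 = 264196 ≡ 234 (mod 691)
690 = 512 + 128 + 32 + 16 + 2 in binary powers of 2.
So 9^690 ≡ 234 · 63 · 593 · 366 · 81 ≡ 1 (mod 691).
Since the result is 1, base 9 gives no evidence that 691 is composite.

1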